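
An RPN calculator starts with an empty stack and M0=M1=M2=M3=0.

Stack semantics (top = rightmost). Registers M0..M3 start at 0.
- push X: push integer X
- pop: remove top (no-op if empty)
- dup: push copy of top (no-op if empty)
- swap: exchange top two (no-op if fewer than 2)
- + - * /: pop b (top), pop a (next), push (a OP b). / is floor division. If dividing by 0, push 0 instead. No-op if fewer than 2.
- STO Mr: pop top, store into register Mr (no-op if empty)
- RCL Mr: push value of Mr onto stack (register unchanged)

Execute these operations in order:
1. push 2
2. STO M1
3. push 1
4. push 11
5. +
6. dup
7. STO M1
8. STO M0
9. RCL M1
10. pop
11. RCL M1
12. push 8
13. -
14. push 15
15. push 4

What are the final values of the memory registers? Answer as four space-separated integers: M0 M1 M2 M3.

Answer: 12 12 0 0

Derivation:
After op 1 (push 2): stack=[2] mem=[0,0,0,0]
After op 2 (STO M1): stack=[empty] mem=[0,2,0,0]
After op 3 (push 1): stack=[1] mem=[0,2,0,0]
After op 4 (push 11): stack=[1,11] mem=[0,2,0,0]
After op 5 (+): stack=[12] mem=[0,2,0,0]
After op 6 (dup): stack=[12,12] mem=[0,2,0,0]
After op 7 (STO M1): stack=[12] mem=[0,12,0,0]
After op 8 (STO M0): stack=[empty] mem=[12,12,0,0]
After op 9 (RCL M1): stack=[12] mem=[12,12,0,0]
After op 10 (pop): stack=[empty] mem=[12,12,0,0]
After op 11 (RCL M1): stack=[12] mem=[12,12,0,0]
After op 12 (push 8): stack=[12,8] mem=[12,12,0,0]
After op 13 (-): stack=[4] mem=[12,12,0,0]
After op 14 (push 15): stack=[4,15] mem=[12,12,0,0]
After op 15 (push 4): stack=[4,15,4] mem=[12,12,0,0]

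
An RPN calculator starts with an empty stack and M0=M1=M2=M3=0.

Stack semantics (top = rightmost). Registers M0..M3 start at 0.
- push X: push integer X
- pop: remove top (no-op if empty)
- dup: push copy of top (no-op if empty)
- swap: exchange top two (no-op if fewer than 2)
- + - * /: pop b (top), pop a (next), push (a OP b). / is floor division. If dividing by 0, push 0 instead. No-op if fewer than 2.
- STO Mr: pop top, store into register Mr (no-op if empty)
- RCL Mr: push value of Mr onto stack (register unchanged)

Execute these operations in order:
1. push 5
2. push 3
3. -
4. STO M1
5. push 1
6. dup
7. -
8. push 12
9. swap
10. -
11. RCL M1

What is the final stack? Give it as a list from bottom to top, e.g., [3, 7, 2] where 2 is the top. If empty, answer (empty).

After op 1 (push 5): stack=[5] mem=[0,0,0,0]
After op 2 (push 3): stack=[5,3] mem=[0,0,0,0]
After op 3 (-): stack=[2] mem=[0,0,0,0]
After op 4 (STO M1): stack=[empty] mem=[0,2,0,0]
After op 5 (push 1): stack=[1] mem=[0,2,0,0]
After op 6 (dup): stack=[1,1] mem=[0,2,0,0]
After op 7 (-): stack=[0] mem=[0,2,0,0]
After op 8 (push 12): stack=[0,12] mem=[0,2,0,0]
After op 9 (swap): stack=[12,0] mem=[0,2,0,0]
After op 10 (-): stack=[12] mem=[0,2,0,0]
After op 11 (RCL M1): stack=[12,2] mem=[0,2,0,0]

Answer: [12, 2]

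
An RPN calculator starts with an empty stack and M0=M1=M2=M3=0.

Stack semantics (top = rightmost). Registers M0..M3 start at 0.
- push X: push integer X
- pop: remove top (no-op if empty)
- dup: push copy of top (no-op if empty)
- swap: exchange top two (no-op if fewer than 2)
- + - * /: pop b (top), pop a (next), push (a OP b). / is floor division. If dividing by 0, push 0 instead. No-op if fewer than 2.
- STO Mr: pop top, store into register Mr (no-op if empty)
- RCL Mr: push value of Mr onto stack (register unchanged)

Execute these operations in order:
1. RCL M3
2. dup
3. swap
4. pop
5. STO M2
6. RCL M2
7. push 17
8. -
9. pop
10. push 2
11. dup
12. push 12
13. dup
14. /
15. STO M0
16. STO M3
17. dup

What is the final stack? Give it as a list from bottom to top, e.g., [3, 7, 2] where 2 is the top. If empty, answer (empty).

Answer: [2, 2]

Derivation:
After op 1 (RCL M3): stack=[0] mem=[0,0,0,0]
After op 2 (dup): stack=[0,0] mem=[0,0,0,0]
After op 3 (swap): stack=[0,0] mem=[0,0,0,0]
After op 4 (pop): stack=[0] mem=[0,0,0,0]
After op 5 (STO M2): stack=[empty] mem=[0,0,0,0]
After op 6 (RCL M2): stack=[0] mem=[0,0,0,0]
After op 7 (push 17): stack=[0,17] mem=[0,0,0,0]
After op 8 (-): stack=[-17] mem=[0,0,0,0]
After op 9 (pop): stack=[empty] mem=[0,0,0,0]
After op 10 (push 2): stack=[2] mem=[0,0,0,0]
After op 11 (dup): stack=[2,2] mem=[0,0,0,0]
After op 12 (push 12): stack=[2,2,12] mem=[0,0,0,0]
After op 13 (dup): stack=[2,2,12,12] mem=[0,0,0,0]
After op 14 (/): stack=[2,2,1] mem=[0,0,0,0]
After op 15 (STO M0): stack=[2,2] mem=[1,0,0,0]
After op 16 (STO M3): stack=[2] mem=[1,0,0,2]
After op 17 (dup): stack=[2,2] mem=[1,0,0,2]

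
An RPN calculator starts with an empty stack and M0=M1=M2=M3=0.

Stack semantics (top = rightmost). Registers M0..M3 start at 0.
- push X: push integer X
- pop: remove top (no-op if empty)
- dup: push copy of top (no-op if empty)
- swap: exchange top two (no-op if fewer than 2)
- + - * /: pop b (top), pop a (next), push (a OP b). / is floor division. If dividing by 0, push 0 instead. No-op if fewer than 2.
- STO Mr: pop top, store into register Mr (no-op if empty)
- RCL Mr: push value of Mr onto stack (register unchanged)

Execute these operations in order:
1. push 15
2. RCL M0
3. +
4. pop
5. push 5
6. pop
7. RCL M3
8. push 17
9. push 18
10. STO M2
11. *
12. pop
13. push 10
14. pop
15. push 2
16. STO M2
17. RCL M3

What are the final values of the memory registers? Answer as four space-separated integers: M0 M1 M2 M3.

Answer: 0 0 2 0

Derivation:
After op 1 (push 15): stack=[15] mem=[0,0,0,0]
After op 2 (RCL M0): stack=[15,0] mem=[0,0,0,0]
After op 3 (+): stack=[15] mem=[0,0,0,0]
After op 4 (pop): stack=[empty] mem=[0,0,0,0]
After op 5 (push 5): stack=[5] mem=[0,0,0,0]
After op 6 (pop): stack=[empty] mem=[0,0,0,0]
After op 7 (RCL M3): stack=[0] mem=[0,0,0,0]
After op 8 (push 17): stack=[0,17] mem=[0,0,0,0]
After op 9 (push 18): stack=[0,17,18] mem=[0,0,0,0]
After op 10 (STO M2): stack=[0,17] mem=[0,0,18,0]
After op 11 (*): stack=[0] mem=[0,0,18,0]
After op 12 (pop): stack=[empty] mem=[0,0,18,0]
After op 13 (push 10): stack=[10] mem=[0,0,18,0]
After op 14 (pop): stack=[empty] mem=[0,0,18,0]
After op 15 (push 2): stack=[2] mem=[0,0,18,0]
After op 16 (STO M2): stack=[empty] mem=[0,0,2,0]
After op 17 (RCL M3): stack=[0] mem=[0,0,2,0]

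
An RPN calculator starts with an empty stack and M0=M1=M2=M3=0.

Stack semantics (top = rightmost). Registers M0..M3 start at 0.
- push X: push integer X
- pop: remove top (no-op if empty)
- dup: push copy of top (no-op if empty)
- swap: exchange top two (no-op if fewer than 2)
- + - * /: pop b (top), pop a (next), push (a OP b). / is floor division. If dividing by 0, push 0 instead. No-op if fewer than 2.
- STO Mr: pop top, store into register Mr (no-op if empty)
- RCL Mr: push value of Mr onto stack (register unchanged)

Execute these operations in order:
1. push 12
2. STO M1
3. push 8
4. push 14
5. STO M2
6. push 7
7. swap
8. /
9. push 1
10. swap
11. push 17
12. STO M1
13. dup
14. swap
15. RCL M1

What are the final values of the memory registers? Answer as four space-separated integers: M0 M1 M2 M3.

Answer: 0 17 14 0

Derivation:
After op 1 (push 12): stack=[12] mem=[0,0,0,0]
After op 2 (STO M1): stack=[empty] mem=[0,12,0,0]
After op 3 (push 8): stack=[8] mem=[0,12,0,0]
After op 4 (push 14): stack=[8,14] mem=[0,12,0,0]
After op 5 (STO M2): stack=[8] mem=[0,12,14,0]
After op 6 (push 7): stack=[8,7] mem=[0,12,14,0]
After op 7 (swap): stack=[7,8] mem=[0,12,14,0]
After op 8 (/): stack=[0] mem=[0,12,14,0]
After op 9 (push 1): stack=[0,1] mem=[0,12,14,0]
After op 10 (swap): stack=[1,0] mem=[0,12,14,0]
After op 11 (push 17): stack=[1,0,17] mem=[0,12,14,0]
After op 12 (STO M1): stack=[1,0] mem=[0,17,14,0]
After op 13 (dup): stack=[1,0,0] mem=[0,17,14,0]
After op 14 (swap): stack=[1,0,0] mem=[0,17,14,0]
After op 15 (RCL M1): stack=[1,0,0,17] mem=[0,17,14,0]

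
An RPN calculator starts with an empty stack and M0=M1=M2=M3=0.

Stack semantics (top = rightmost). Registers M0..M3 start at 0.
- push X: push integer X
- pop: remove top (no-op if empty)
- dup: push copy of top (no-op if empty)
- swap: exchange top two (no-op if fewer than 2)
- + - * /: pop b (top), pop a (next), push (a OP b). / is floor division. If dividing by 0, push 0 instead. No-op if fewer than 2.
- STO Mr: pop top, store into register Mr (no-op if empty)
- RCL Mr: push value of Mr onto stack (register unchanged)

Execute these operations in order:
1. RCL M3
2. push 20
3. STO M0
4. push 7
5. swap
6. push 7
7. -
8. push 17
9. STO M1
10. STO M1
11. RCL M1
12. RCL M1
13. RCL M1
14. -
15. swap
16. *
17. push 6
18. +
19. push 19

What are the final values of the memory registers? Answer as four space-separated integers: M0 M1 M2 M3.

Answer: 20 -7 0 0

Derivation:
After op 1 (RCL M3): stack=[0] mem=[0,0,0,0]
After op 2 (push 20): stack=[0,20] mem=[0,0,0,0]
After op 3 (STO M0): stack=[0] mem=[20,0,0,0]
After op 4 (push 7): stack=[0,7] mem=[20,0,0,0]
After op 5 (swap): stack=[7,0] mem=[20,0,0,0]
After op 6 (push 7): stack=[7,0,7] mem=[20,0,0,0]
After op 7 (-): stack=[7,-7] mem=[20,0,0,0]
After op 8 (push 17): stack=[7,-7,17] mem=[20,0,0,0]
After op 9 (STO M1): stack=[7,-7] mem=[20,17,0,0]
After op 10 (STO M1): stack=[7] mem=[20,-7,0,0]
After op 11 (RCL M1): stack=[7,-7] mem=[20,-7,0,0]
After op 12 (RCL M1): stack=[7,-7,-7] mem=[20,-7,0,0]
After op 13 (RCL M1): stack=[7,-7,-7,-7] mem=[20,-7,0,0]
After op 14 (-): stack=[7,-7,0] mem=[20,-7,0,0]
After op 15 (swap): stack=[7,0,-7] mem=[20,-7,0,0]
After op 16 (*): stack=[7,0] mem=[20,-7,0,0]
After op 17 (push 6): stack=[7,0,6] mem=[20,-7,0,0]
After op 18 (+): stack=[7,6] mem=[20,-7,0,0]
After op 19 (push 19): stack=[7,6,19] mem=[20,-7,0,0]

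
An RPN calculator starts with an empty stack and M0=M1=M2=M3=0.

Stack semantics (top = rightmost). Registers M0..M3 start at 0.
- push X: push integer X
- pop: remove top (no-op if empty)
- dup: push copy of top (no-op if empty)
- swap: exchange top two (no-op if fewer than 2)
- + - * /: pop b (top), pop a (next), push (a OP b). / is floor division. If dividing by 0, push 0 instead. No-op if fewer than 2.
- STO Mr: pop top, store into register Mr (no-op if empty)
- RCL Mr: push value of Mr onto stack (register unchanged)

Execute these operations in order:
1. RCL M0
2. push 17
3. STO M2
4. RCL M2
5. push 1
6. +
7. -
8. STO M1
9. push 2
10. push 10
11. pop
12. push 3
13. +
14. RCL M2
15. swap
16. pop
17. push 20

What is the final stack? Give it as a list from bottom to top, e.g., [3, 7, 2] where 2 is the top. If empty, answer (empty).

Answer: [17, 20]

Derivation:
After op 1 (RCL M0): stack=[0] mem=[0,0,0,0]
After op 2 (push 17): stack=[0,17] mem=[0,0,0,0]
After op 3 (STO M2): stack=[0] mem=[0,0,17,0]
After op 4 (RCL M2): stack=[0,17] mem=[0,0,17,0]
After op 5 (push 1): stack=[0,17,1] mem=[0,0,17,0]
After op 6 (+): stack=[0,18] mem=[0,0,17,0]
After op 7 (-): stack=[-18] mem=[0,0,17,0]
After op 8 (STO M1): stack=[empty] mem=[0,-18,17,0]
After op 9 (push 2): stack=[2] mem=[0,-18,17,0]
After op 10 (push 10): stack=[2,10] mem=[0,-18,17,0]
After op 11 (pop): stack=[2] mem=[0,-18,17,0]
After op 12 (push 3): stack=[2,3] mem=[0,-18,17,0]
After op 13 (+): stack=[5] mem=[0,-18,17,0]
After op 14 (RCL M2): stack=[5,17] mem=[0,-18,17,0]
After op 15 (swap): stack=[17,5] mem=[0,-18,17,0]
After op 16 (pop): stack=[17] mem=[0,-18,17,0]
After op 17 (push 20): stack=[17,20] mem=[0,-18,17,0]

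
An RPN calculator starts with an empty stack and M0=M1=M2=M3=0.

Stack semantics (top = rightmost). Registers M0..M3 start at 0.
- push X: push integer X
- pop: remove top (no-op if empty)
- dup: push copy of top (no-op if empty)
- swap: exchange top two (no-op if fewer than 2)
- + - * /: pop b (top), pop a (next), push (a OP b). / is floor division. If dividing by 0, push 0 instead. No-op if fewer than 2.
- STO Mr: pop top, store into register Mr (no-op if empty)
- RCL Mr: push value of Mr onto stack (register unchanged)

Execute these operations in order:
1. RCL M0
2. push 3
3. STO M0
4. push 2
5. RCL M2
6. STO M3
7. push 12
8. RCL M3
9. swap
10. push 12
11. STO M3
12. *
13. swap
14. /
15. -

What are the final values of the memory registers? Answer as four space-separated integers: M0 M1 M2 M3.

Answer: 3 0 0 12

Derivation:
After op 1 (RCL M0): stack=[0] mem=[0,0,0,0]
After op 2 (push 3): stack=[0,3] mem=[0,0,0,0]
After op 3 (STO M0): stack=[0] mem=[3,0,0,0]
After op 4 (push 2): stack=[0,2] mem=[3,0,0,0]
After op 5 (RCL M2): stack=[0,2,0] mem=[3,0,0,0]
After op 6 (STO M3): stack=[0,2] mem=[3,0,0,0]
After op 7 (push 12): stack=[0,2,12] mem=[3,0,0,0]
After op 8 (RCL M3): stack=[0,2,12,0] mem=[3,0,0,0]
After op 9 (swap): stack=[0,2,0,12] mem=[3,0,0,0]
After op 10 (push 12): stack=[0,2,0,12,12] mem=[3,0,0,0]
After op 11 (STO M3): stack=[0,2,0,12] mem=[3,0,0,12]
After op 12 (*): stack=[0,2,0] mem=[3,0,0,12]
After op 13 (swap): stack=[0,0,2] mem=[3,0,0,12]
After op 14 (/): stack=[0,0] mem=[3,0,0,12]
After op 15 (-): stack=[0] mem=[3,0,0,12]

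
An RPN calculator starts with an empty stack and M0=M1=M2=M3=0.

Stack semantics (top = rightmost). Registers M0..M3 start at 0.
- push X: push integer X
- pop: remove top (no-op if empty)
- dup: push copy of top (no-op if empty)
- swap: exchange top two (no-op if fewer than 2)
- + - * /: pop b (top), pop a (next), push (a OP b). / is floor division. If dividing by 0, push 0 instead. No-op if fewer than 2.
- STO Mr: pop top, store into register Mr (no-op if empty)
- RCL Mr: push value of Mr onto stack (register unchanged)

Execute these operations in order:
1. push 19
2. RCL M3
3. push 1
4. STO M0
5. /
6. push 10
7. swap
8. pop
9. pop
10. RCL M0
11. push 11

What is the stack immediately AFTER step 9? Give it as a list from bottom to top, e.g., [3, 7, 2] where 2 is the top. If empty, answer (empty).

After op 1 (push 19): stack=[19] mem=[0,0,0,0]
After op 2 (RCL M3): stack=[19,0] mem=[0,0,0,0]
After op 3 (push 1): stack=[19,0,1] mem=[0,0,0,0]
After op 4 (STO M0): stack=[19,0] mem=[1,0,0,0]
After op 5 (/): stack=[0] mem=[1,0,0,0]
After op 6 (push 10): stack=[0,10] mem=[1,0,0,0]
After op 7 (swap): stack=[10,0] mem=[1,0,0,0]
After op 8 (pop): stack=[10] mem=[1,0,0,0]
After op 9 (pop): stack=[empty] mem=[1,0,0,0]

(empty)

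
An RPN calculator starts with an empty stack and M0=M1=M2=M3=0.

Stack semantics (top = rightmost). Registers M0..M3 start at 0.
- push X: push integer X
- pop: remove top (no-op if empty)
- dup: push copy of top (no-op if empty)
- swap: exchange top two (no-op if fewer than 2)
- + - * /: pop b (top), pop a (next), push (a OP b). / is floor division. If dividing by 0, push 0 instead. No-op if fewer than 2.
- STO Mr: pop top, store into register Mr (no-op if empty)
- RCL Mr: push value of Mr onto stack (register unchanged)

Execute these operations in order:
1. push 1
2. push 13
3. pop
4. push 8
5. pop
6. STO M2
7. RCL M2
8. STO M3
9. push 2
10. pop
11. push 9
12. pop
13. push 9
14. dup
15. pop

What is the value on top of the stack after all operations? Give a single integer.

Answer: 9

Derivation:
After op 1 (push 1): stack=[1] mem=[0,0,0,0]
After op 2 (push 13): stack=[1,13] mem=[0,0,0,0]
After op 3 (pop): stack=[1] mem=[0,0,0,0]
After op 4 (push 8): stack=[1,8] mem=[0,0,0,0]
After op 5 (pop): stack=[1] mem=[0,0,0,0]
After op 6 (STO M2): stack=[empty] mem=[0,0,1,0]
After op 7 (RCL M2): stack=[1] mem=[0,0,1,0]
After op 8 (STO M3): stack=[empty] mem=[0,0,1,1]
After op 9 (push 2): stack=[2] mem=[0,0,1,1]
After op 10 (pop): stack=[empty] mem=[0,0,1,1]
After op 11 (push 9): stack=[9] mem=[0,0,1,1]
After op 12 (pop): stack=[empty] mem=[0,0,1,1]
After op 13 (push 9): stack=[9] mem=[0,0,1,1]
After op 14 (dup): stack=[9,9] mem=[0,0,1,1]
After op 15 (pop): stack=[9] mem=[0,0,1,1]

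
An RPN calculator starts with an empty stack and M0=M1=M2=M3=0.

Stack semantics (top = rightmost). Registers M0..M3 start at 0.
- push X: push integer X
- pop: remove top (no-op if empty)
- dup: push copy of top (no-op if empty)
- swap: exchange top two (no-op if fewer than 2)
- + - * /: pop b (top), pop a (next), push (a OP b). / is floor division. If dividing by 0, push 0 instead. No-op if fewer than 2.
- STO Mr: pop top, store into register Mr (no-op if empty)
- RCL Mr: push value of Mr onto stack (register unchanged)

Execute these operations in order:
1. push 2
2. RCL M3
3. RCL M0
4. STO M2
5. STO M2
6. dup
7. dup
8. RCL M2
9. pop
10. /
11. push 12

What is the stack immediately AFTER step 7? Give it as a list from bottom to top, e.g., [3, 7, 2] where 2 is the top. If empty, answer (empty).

After op 1 (push 2): stack=[2] mem=[0,0,0,0]
After op 2 (RCL M3): stack=[2,0] mem=[0,0,0,0]
After op 3 (RCL M0): stack=[2,0,0] mem=[0,0,0,0]
After op 4 (STO M2): stack=[2,0] mem=[0,0,0,0]
After op 5 (STO M2): stack=[2] mem=[0,0,0,0]
After op 6 (dup): stack=[2,2] mem=[0,0,0,0]
After op 7 (dup): stack=[2,2,2] mem=[0,0,0,0]

[2, 2, 2]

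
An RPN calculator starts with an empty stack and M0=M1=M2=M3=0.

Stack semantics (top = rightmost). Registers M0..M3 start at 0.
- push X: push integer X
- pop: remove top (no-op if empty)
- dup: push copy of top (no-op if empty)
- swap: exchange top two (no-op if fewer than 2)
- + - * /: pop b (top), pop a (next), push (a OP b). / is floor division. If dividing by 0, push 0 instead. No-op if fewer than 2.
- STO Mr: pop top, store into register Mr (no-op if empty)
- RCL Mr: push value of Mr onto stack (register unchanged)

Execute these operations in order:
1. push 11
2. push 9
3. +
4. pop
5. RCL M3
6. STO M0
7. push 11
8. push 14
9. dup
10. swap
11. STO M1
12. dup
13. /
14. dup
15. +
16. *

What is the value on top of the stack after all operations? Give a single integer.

Answer: 22

Derivation:
After op 1 (push 11): stack=[11] mem=[0,0,0,0]
After op 2 (push 9): stack=[11,9] mem=[0,0,0,0]
After op 3 (+): stack=[20] mem=[0,0,0,0]
After op 4 (pop): stack=[empty] mem=[0,0,0,0]
After op 5 (RCL M3): stack=[0] mem=[0,0,0,0]
After op 6 (STO M0): stack=[empty] mem=[0,0,0,0]
After op 7 (push 11): stack=[11] mem=[0,0,0,0]
After op 8 (push 14): stack=[11,14] mem=[0,0,0,0]
After op 9 (dup): stack=[11,14,14] mem=[0,0,0,0]
After op 10 (swap): stack=[11,14,14] mem=[0,0,0,0]
After op 11 (STO M1): stack=[11,14] mem=[0,14,0,0]
After op 12 (dup): stack=[11,14,14] mem=[0,14,0,0]
After op 13 (/): stack=[11,1] mem=[0,14,0,0]
After op 14 (dup): stack=[11,1,1] mem=[0,14,0,0]
After op 15 (+): stack=[11,2] mem=[0,14,0,0]
After op 16 (*): stack=[22] mem=[0,14,0,0]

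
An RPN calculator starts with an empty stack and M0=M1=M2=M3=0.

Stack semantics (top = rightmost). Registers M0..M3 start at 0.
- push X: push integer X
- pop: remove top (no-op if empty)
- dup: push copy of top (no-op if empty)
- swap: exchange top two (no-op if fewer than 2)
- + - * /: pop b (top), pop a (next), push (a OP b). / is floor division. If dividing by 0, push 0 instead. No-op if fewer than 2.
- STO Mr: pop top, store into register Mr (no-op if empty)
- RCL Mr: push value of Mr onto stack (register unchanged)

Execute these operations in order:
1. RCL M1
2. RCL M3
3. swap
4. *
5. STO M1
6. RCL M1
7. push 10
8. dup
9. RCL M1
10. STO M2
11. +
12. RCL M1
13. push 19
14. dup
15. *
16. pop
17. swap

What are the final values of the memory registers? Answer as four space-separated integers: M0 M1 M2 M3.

After op 1 (RCL M1): stack=[0] mem=[0,0,0,0]
After op 2 (RCL M3): stack=[0,0] mem=[0,0,0,0]
After op 3 (swap): stack=[0,0] mem=[0,0,0,0]
After op 4 (*): stack=[0] mem=[0,0,0,0]
After op 5 (STO M1): stack=[empty] mem=[0,0,0,0]
After op 6 (RCL M1): stack=[0] mem=[0,0,0,0]
After op 7 (push 10): stack=[0,10] mem=[0,0,0,0]
After op 8 (dup): stack=[0,10,10] mem=[0,0,0,0]
After op 9 (RCL M1): stack=[0,10,10,0] mem=[0,0,0,0]
After op 10 (STO M2): stack=[0,10,10] mem=[0,0,0,0]
After op 11 (+): stack=[0,20] mem=[0,0,0,0]
After op 12 (RCL M1): stack=[0,20,0] mem=[0,0,0,0]
After op 13 (push 19): stack=[0,20,0,19] mem=[0,0,0,0]
After op 14 (dup): stack=[0,20,0,19,19] mem=[0,0,0,0]
After op 15 (*): stack=[0,20,0,361] mem=[0,0,0,0]
After op 16 (pop): stack=[0,20,0] mem=[0,0,0,0]
After op 17 (swap): stack=[0,0,20] mem=[0,0,0,0]

Answer: 0 0 0 0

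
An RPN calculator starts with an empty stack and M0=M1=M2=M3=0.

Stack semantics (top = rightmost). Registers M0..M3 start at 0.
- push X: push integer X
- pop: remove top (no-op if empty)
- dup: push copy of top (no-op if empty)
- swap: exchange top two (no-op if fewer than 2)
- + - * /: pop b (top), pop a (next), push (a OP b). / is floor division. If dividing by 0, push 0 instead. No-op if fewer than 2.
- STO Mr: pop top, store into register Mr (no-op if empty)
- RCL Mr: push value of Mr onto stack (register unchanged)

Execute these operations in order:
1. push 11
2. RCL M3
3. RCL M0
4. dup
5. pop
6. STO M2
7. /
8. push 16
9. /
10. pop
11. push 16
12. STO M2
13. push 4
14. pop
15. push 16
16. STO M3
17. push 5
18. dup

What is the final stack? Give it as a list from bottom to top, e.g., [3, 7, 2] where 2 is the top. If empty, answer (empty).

Answer: [5, 5]

Derivation:
After op 1 (push 11): stack=[11] mem=[0,0,0,0]
After op 2 (RCL M3): stack=[11,0] mem=[0,0,0,0]
After op 3 (RCL M0): stack=[11,0,0] mem=[0,0,0,0]
After op 4 (dup): stack=[11,0,0,0] mem=[0,0,0,0]
After op 5 (pop): stack=[11,0,0] mem=[0,0,0,0]
After op 6 (STO M2): stack=[11,0] mem=[0,0,0,0]
After op 7 (/): stack=[0] mem=[0,0,0,0]
After op 8 (push 16): stack=[0,16] mem=[0,0,0,0]
After op 9 (/): stack=[0] mem=[0,0,0,0]
After op 10 (pop): stack=[empty] mem=[0,0,0,0]
After op 11 (push 16): stack=[16] mem=[0,0,0,0]
After op 12 (STO M2): stack=[empty] mem=[0,0,16,0]
After op 13 (push 4): stack=[4] mem=[0,0,16,0]
After op 14 (pop): stack=[empty] mem=[0,0,16,0]
After op 15 (push 16): stack=[16] mem=[0,0,16,0]
After op 16 (STO M3): stack=[empty] mem=[0,0,16,16]
After op 17 (push 5): stack=[5] mem=[0,0,16,16]
After op 18 (dup): stack=[5,5] mem=[0,0,16,16]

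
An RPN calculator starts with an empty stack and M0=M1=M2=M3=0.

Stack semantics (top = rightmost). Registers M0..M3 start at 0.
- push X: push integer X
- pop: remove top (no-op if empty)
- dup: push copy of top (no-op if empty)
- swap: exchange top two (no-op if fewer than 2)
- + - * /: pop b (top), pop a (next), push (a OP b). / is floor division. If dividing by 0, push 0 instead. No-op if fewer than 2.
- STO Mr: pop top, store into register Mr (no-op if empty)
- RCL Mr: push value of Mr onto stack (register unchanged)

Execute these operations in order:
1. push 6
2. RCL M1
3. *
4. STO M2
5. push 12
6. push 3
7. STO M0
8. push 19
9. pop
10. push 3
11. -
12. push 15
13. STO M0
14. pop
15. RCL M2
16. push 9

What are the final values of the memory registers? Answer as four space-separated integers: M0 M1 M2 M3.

Answer: 15 0 0 0

Derivation:
After op 1 (push 6): stack=[6] mem=[0,0,0,0]
After op 2 (RCL M1): stack=[6,0] mem=[0,0,0,0]
After op 3 (*): stack=[0] mem=[0,0,0,0]
After op 4 (STO M2): stack=[empty] mem=[0,0,0,0]
After op 5 (push 12): stack=[12] mem=[0,0,0,0]
After op 6 (push 3): stack=[12,3] mem=[0,0,0,0]
After op 7 (STO M0): stack=[12] mem=[3,0,0,0]
After op 8 (push 19): stack=[12,19] mem=[3,0,0,0]
After op 9 (pop): stack=[12] mem=[3,0,0,0]
After op 10 (push 3): stack=[12,3] mem=[3,0,0,0]
After op 11 (-): stack=[9] mem=[3,0,0,0]
After op 12 (push 15): stack=[9,15] mem=[3,0,0,0]
After op 13 (STO M0): stack=[9] mem=[15,0,0,0]
After op 14 (pop): stack=[empty] mem=[15,0,0,0]
After op 15 (RCL M2): stack=[0] mem=[15,0,0,0]
After op 16 (push 9): stack=[0,9] mem=[15,0,0,0]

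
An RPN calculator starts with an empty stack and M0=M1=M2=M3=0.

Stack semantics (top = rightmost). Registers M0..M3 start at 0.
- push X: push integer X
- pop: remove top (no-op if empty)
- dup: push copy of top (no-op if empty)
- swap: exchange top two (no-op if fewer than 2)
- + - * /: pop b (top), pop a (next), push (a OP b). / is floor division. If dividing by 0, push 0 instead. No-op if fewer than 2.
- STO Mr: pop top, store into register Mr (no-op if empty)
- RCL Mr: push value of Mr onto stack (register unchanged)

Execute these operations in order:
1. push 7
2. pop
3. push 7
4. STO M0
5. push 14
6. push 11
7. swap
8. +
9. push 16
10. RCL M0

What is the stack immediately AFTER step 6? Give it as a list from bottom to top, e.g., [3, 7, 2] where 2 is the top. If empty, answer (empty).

After op 1 (push 7): stack=[7] mem=[0,0,0,0]
After op 2 (pop): stack=[empty] mem=[0,0,0,0]
After op 3 (push 7): stack=[7] mem=[0,0,0,0]
After op 4 (STO M0): stack=[empty] mem=[7,0,0,0]
After op 5 (push 14): stack=[14] mem=[7,0,0,0]
After op 6 (push 11): stack=[14,11] mem=[7,0,0,0]

[14, 11]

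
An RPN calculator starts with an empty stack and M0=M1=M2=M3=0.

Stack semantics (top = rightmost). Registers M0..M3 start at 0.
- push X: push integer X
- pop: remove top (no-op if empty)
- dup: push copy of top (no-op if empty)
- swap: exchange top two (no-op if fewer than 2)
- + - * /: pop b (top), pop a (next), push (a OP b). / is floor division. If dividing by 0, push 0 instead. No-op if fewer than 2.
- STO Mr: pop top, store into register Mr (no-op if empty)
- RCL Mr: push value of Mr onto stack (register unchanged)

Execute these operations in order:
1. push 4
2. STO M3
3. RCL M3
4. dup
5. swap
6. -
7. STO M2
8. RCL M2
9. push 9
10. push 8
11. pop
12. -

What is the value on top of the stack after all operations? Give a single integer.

After op 1 (push 4): stack=[4] mem=[0,0,0,0]
After op 2 (STO M3): stack=[empty] mem=[0,0,0,4]
After op 3 (RCL M3): stack=[4] mem=[0,0,0,4]
After op 4 (dup): stack=[4,4] mem=[0,0,0,4]
After op 5 (swap): stack=[4,4] mem=[0,0,0,4]
After op 6 (-): stack=[0] mem=[0,0,0,4]
After op 7 (STO M2): stack=[empty] mem=[0,0,0,4]
After op 8 (RCL M2): stack=[0] mem=[0,0,0,4]
After op 9 (push 9): stack=[0,9] mem=[0,0,0,4]
After op 10 (push 8): stack=[0,9,8] mem=[0,0,0,4]
After op 11 (pop): stack=[0,9] mem=[0,0,0,4]
After op 12 (-): stack=[-9] mem=[0,0,0,4]

Answer: -9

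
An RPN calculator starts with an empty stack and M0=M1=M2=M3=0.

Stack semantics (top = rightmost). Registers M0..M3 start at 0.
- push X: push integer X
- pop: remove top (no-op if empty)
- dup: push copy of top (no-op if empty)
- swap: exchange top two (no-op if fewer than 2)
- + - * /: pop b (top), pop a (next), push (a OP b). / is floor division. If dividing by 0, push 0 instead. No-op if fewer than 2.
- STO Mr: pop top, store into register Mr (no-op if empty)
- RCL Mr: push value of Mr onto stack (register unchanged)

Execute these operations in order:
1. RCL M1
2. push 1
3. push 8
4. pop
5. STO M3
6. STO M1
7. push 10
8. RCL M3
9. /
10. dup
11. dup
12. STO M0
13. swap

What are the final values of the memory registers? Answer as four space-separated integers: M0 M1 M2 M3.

After op 1 (RCL M1): stack=[0] mem=[0,0,0,0]
After op 2 (push 1): stack=[0,1] mem=[0,0,0,0]
After op 3 (push 8): stack=[0,1,8] mem=[0,0,0,0]
After op 4 (pop): stack=[0,1] mem=[0,0,0,0]
After op 5 (STO M3): stack=[0] mem=[0,0,0,1]
After op 6 (STO M1): stack=[empty] mem=[0,0,0,1]
After op 7 (push 10): stack=[10] mem=[0,0,0,1]
After op 8 (RCL M3): stack=[10,1] mem=[0,0,0,1]
After op 9 (/): stack=[10] mem=[0,0,0,1]
After op 10 (dup): stack=[10,10] mem=[0,0,0,1]
After op 11 (dup): stack=[10,10,10] mem=[0,0,0,1]
After op 12 (STO M0): stack=[10,10] mem=[10,0,0,1]
After op 13 (swap): stack=[10,10] mem=[10,0,0,1]

Answer: 10 0 0 1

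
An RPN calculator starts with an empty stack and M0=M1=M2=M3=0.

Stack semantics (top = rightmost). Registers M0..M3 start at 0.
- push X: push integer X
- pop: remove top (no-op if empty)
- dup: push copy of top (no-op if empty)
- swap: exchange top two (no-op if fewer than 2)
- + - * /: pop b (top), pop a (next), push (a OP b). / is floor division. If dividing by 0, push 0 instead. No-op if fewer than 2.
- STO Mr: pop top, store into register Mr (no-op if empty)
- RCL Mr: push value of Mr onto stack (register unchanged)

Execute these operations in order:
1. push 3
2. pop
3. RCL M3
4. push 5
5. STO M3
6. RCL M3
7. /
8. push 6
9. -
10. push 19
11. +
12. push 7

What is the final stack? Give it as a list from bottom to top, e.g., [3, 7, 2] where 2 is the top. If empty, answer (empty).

After op 1 (push 3): stack=[3] mem=[0,0,0,0]
After op 2 (pop): stack=[empty] mem=[0,0,0,0]
After op 3 (RCL M3): stack=[0] mem=[0,0,0,0]
After op 4 (push 5): stack=[0,5] mem=[0,0,0,0]
After op 5 (STO M3): stack=[0] mem=[0,0,0,5]
After op 6 (RCL M3): stack=[0,5] mem=[0,0,0,5]
After op 7 (/): stack=[0] mem=[0,0,0,5]
After op 8 (push 6): stack=[0,6] mem=[0,0,0,5]
After op 9 (-): stack=[-6] mem=[0,0,0,5]
After op 10 (push 19): stack=[-6,19] mem=[0,0,0,5]
After op 11 (+): stack=[13] mem=[0,0,0,5]
After op 12 (push 7): stack=[13,7] mem=[0,0,0,5]

Answer: [13, 7]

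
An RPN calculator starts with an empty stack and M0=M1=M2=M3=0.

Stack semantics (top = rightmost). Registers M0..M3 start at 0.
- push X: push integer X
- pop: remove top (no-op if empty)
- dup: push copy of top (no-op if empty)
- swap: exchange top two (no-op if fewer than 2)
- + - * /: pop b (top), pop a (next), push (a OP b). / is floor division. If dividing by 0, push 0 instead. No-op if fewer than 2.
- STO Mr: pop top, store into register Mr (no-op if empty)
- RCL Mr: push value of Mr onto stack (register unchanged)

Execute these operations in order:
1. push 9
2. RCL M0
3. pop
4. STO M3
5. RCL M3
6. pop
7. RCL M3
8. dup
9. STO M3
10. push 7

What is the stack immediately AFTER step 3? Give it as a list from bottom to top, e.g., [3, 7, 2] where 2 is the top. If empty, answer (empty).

After op 1 (push 9): stack=[9] mem=[0,0,0,0]
After op 2 (RCL M0): stack=[9,0] mem=[0,0,0,0]
After op 3 (pop): stack=[9] mem=[0,0,0,0]

[9]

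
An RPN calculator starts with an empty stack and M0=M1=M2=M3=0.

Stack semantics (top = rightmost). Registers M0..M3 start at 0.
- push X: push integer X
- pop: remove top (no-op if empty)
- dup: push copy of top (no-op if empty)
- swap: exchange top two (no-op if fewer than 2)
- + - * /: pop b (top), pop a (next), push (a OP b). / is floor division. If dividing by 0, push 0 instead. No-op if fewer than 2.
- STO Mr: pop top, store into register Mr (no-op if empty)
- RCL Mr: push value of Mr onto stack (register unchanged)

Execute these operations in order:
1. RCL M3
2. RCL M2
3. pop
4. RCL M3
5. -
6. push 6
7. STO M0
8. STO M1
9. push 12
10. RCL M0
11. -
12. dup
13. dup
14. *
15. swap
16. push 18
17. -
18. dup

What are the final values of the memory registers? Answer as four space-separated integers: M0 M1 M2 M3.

After op 1 (RCL M3): stack=[0] mem=[0,0,0,0]
After op 2 (RCL M2): stack=[0,0] mem=[0,0,0,0]
After op 3 (pop): stack=[0] mem=[0,0,0,0]
After op 4 (RCL M3): stack=[0,0] mem=[0,0,0,0]
After op 5 (-): stack=[0] mem=[0,0,0,0]
After op 6 (push 6): stack=[0,6] mem=[0,0,0,0]
After op 7 (STO M0): stack=[0] mem=[6,0,0,0]
After op 8 (STO M1): stack=[empty] mem=[6,0,0,0]
After op 9 (push 12): stack=[12] mem=[6,0,0,0]
After op 10 (RCL M0): stack=[12,6] mem=[6,0,0,0]
After op 11 (-): stack=[6] mem=[6,0,0,0]
After op 12 (dup): stack=[6,6] mem=[6,0,0,0]
After op 13 (dup): stack=[6,6,6] mem=[6,0,0,0]
After op 14 (*): stack=[6,36] mem=[6,0,0,0]
After op 15 (swap): stack=[36,6] mem=[6,0,0,0]
After op 16 (push 18): stack=[36,6,18] mem=[6,0,0,0]
After op 17 (-): stack=[36,-12] mem=[6,0,0,0]
After op 18 (dup): stack=[36,-12,-12] mem=[6,0,0,0]

Answer: 6 0 0 0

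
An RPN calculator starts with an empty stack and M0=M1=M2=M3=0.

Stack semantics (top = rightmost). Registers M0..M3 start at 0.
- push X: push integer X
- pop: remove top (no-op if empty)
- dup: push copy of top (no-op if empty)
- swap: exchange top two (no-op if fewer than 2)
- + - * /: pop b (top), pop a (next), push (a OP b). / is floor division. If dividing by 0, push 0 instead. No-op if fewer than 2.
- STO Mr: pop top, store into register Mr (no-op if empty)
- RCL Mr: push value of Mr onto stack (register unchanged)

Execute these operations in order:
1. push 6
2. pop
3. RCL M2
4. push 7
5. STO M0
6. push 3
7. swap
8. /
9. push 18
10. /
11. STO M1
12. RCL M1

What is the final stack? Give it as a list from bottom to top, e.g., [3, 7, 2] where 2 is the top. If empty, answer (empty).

After op 1 (push 6): stack=[6] mem=[0,0,0,0]
After op 2 (pop): stack=[empty] mem=[0,0,0,0]
After op 3 (RCL M2): stack=[0] mem=[0,0,0,0]
After op 4 (push 7): stack=[0,7] mem=[0,0,0,0]
After op 5 (STO M0): stack=[0] mem=[7,0,0,0]
After op 6 (push 3): stack=[0,3] mem=[7,0,0,0]
After op 7 (swap): stack=[3,0] mem=[7,0,0,0]
After op 8 (/): stack=[0] mem=[7,0,0,0]
After op 9 (push 18): stack=[0,18] mem=[7,0,0,0]
After op 10 (/): stack=[0] mem=[7,0,0,0]
After op 11 (STO M1): stack=[empty] mem=[7,0,0,0]
After op 12 (RCL M1): stack=[0] mem=[7,0,0,0]

Answer: [0]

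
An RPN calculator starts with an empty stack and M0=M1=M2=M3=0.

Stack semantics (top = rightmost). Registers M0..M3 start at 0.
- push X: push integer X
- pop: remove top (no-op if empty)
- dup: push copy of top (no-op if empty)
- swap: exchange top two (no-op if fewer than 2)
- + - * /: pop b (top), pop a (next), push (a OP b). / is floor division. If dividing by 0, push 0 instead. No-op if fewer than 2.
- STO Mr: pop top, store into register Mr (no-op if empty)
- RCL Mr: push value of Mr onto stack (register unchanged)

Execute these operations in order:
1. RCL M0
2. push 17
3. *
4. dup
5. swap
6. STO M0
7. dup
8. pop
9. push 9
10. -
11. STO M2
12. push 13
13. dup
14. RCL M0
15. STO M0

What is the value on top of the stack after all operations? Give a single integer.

After op 1 (RCL M0): stack=[0] mem=[0,0,0,0]
After op 2 (push 17): stack=[0,17] mem=[0,0,0,0]
After op 3 (*): stack=[0] mem=[0,0,0,0]
After op 4 (dup): stack=[0,0] mem=[0,0,0,0]
After op 5 (swap): stack=[0,0] mem=[0,0,0,0]
After op 6 (STO M0): stack=[0] mem=[0,0,0,0]
After op 7 (dup): stack=[0,0] mem=[0,0,0,0]
After op 8 (pop): stack=[0] mem=[0,0,0,0]
After op 9 (push 9): stack=[0,9] mem=[0,0,0,0]
After op 10 (-): stack=[-9] mem=[0,0,0,0]
After op 11 (STO M2): stack=[empty] mem=[0,0,-9,0]
After op 12 (push 13): stack=[13] mem=[0,0,-9,0]
After op 13 (dup): stack=[13,13] mem=[0,0,-9,0]
After op 14 (RCL M0): stack=[13,13,0] mem=[0,0,-9,0]
After op 15 (STO M0): stack=[13,13] mem=[0,0,-9,0]

Answer: 13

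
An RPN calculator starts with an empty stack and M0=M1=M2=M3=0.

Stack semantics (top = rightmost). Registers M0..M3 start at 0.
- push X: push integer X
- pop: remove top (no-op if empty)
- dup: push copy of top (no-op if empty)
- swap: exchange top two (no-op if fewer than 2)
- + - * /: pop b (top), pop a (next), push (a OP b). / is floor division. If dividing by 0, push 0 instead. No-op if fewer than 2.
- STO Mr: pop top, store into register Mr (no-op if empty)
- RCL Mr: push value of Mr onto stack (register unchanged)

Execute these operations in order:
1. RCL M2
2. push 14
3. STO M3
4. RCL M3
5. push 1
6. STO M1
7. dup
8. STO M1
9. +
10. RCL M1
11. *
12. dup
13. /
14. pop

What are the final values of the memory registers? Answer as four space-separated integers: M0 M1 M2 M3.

After op 1 (RCL M2): stack=[0] mem=[0,0,0,0]
After op 2 (push 14): stack=[0,14] mem=[0,0,0,0]
After op 3 (STO M3): stack=[0] mem=[0,0,0,14]
After op 4 (RCL M3): stack=[0,14] mem=[0,0,0,14]
After op 5 (push 1): stack=[0,14,1] mem=[0,0,0,14]
After op 6 (STO M1): stack=[0,14] mem=[0,1,0,14]
After op 7 (dup): stack=[0,14,14] mem=[0,1,0,14]
After op 8 (STO M1): stack=[0,14] mem=[0,14,0,14]
After op 9 (+): stack=[14] mem=[0,14,0,14]
After op 10 (RCL M1): stack=[14,14] mem=[0,14,0,14]
After op 11 (*): stack=[196] mem=[0,14,0,14]
After op 12 (dup): stack=[196,196] mem=[0,14,0,14]
After op 13 (/): stack=[1] mem=[0,14,0,14]
After op 14 (pop): stack=[empty] mem=[0,14,0,14]

Answer: 0 14 0 14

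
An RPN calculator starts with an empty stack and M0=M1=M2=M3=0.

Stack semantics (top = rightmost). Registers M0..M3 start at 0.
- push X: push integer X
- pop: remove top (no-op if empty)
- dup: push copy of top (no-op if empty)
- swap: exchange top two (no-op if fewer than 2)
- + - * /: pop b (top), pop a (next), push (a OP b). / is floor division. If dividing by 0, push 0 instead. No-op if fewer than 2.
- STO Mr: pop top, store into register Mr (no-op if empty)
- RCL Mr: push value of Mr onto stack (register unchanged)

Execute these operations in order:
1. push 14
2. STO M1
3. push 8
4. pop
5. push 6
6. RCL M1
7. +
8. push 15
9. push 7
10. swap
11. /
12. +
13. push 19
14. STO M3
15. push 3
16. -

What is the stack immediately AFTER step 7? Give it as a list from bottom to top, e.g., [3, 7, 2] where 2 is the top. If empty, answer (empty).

After op 1 (push 14): stack=[14] mem=[0,0,0,0]
After op 2 (STO M1): stack=[empty] mem=[0,14,0,0]
After op 3 (push 8): stack=[8] mem=[0,14,0,0]
After op 4 (pop): stack=[empty] mem=[0,14,0,0]
After op 5 (push 6): stack=[6] mem=[0,14,0,0]
After op 6 (RCL M1): stack=[6,14] mem=[0,14,0,0]
After op 7 (+): stack=[20] mem=[0,14,0,0]

[20]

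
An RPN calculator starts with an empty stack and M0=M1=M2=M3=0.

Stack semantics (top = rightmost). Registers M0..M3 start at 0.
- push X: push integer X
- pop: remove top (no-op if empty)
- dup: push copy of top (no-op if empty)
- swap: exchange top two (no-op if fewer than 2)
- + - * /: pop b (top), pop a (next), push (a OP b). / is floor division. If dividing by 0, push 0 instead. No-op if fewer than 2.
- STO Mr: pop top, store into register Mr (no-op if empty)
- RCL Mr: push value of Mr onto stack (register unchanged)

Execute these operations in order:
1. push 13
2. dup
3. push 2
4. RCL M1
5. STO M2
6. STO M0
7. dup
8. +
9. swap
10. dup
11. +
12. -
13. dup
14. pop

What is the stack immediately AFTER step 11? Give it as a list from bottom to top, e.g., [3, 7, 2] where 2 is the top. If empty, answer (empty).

After op 1 (push 13): stack=[13] mem=[0,0,0,0]
After op 2 (dup): stack=[13,13] mem=[0,0,0,0]
After op 3 (push 2): stack=[13,13,2] mem=[0,0,0,0]
After op 4 (RCL M1): stack=[13,13,2,0] mem=[0,0,0,0]
After op 5 (STO M2): stack=[13,13,2] mem=[0,0,0,0]
After op 6 (STO M0): stack=[13,13] mem=[2,0,0,0]
After op 7 (dup): stack=[13,13,13] mem=[2,0,0,0]
After op 8 (+): stack=[13,26] mem=[2,0,0,0]
After op 9 (swap): stack=[26,13] mem=[2,0,0,0]
After op 10 (dup): stack=[26,13,13] mem=[2,0,0,0]
After op 11 (+): stack=[26,26] mem=[2,0,0,0]

[26, 26]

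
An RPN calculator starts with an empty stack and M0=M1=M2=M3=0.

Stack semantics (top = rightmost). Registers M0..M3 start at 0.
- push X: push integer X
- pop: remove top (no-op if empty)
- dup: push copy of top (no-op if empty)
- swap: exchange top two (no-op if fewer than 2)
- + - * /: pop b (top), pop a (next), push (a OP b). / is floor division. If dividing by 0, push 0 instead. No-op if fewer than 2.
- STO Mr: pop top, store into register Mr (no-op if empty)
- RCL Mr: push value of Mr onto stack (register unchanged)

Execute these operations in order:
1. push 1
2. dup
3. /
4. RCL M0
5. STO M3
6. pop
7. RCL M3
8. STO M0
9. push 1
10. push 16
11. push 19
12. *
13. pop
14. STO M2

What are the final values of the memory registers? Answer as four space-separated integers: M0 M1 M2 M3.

After op 1 (push 1): stack=[1] mem=[0,0,0,0]
After op 2 (dup): stack=[1,1] mem=[0,0,0,0]
After op 3 (/): stack=[1] mem=[0,0,0,0]
After op 4 (RCL M0): stack=[1,0] mem=[0,0,0,0]
After op 5 (STO M3): stack=[1] mem=[0,0,0,0]
After op 6 (pop): stack=[empty] mem=[0,0,0,0]
After op 7 (RCL M3): stack=[0] mem=[0,0,0,0]
After op 8 (STO M0): stack=[empty] mem=[0,0,0,0]
After op 9 (push 1): stack=[1] mem=[0,0,0,0]
After op 10 (push 16): stack=[1,16] mem=[0,0,0,0]
After op 11 (push 19): stack=[1,16,19] mem=[0,0,0,0]
After op 12 (*): stack=[1,304] mem=[0,0,0,0]
After op 13 (pop): stack=[1] mem=[0,0,0,0]
After op 14 (STO M2): stack=[empty] mem=[0,0,1,0]

Answer: 0 0 1 0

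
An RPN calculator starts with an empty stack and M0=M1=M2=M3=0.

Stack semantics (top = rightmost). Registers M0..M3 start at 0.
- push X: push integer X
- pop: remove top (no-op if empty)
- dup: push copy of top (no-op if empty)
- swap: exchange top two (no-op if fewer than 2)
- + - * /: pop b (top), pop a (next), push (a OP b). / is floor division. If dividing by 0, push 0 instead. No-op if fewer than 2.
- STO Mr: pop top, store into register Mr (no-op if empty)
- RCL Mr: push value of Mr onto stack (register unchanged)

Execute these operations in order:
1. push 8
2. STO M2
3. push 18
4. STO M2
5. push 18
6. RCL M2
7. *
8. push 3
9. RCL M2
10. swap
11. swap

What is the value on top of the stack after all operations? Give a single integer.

Answer: 18

Derivation:
After op 1 (push 8): stack=[8] mem=[0,0,0,0]
After op 2 (STO M2): stack=[empty] mem=[0,0,8,0]
After op 3 (push 18): stack=[18] mem=[0,0,8,0]
After op 4 (STO M2): stack=[empty] mem=[0,0,18,0]
After op 5 (push 18): stack=[18] mem=[0,0,18,0]
After op 6 (RCL M2): stack=[18,18] mem=[0,0,18,0]
After op 7 (*): stack=[324] mem=[0,0,18,0]
After op 8 (push 3): stack=[324,3] mem=[0,0,18,0]
After op 9 (RCL M2): stack=[324,3,18] mem=[0,0,18,0]
After op 10 (swap): stack=[324,18,3] mem=[0,0,18,0]
After op 11 (swap): stack=[324,3,18] mem=[0,0,18,0]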